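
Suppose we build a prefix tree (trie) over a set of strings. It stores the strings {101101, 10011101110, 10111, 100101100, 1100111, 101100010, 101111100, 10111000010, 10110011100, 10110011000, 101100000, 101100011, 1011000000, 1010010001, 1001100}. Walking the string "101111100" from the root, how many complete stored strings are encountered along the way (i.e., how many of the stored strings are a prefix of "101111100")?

Traverse "101111100" character by character; count nodes along the way that are marked as word ends.
Prefixes of the query that are stored words: "10111", "101111100"
Count: 2

2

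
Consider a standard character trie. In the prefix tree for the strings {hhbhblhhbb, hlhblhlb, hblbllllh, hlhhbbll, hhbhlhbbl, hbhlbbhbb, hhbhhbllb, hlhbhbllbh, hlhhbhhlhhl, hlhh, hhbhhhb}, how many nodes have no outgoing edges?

10

A leaf is a node with no children — equivalently, the end of a word that is not a proper prefix of any other stored word.
Those words: "hbhlbbhbb", "hblbllllh", "hhbhblhhbb", "hhbhhbllb", "hhbhhhb", "hhbhlhbbl", "hlhbhbllbh", "hlhblhlb", "hlhhbbll", "hlhhbhhlhhl"
Leaf count: 10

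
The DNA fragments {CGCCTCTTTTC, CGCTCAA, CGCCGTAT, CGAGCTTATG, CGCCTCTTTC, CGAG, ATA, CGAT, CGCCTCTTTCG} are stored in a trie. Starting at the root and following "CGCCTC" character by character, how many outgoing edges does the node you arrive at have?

Walk "CGCCTC" from the root, arriving at one node.
Characters that immediately follow "CGCCTC" among the stored strings: {T}.
That node has 1 child edge.

1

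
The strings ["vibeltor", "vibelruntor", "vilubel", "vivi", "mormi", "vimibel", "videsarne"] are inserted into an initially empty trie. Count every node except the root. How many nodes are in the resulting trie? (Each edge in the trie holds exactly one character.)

38

Trace insertions, counting only characters that open a new branch:
  "vibeltor" → 8 new (v, i, b, e, l, t, o, r)
  "vibelruntor" → prefix "vibel" already present; 6 new (r, u, n, t, o, r)
  "vilubel" → prefix "vi" already present; 5 new (l, u, b, e, l)
  "vivi" → prefix "vi" already present; 2 new (v, i)
  "mormi" → 5 new (m, o, r, m, i)
  "vimibel" → prefix "vi" already present; 5 new (m, i, b, e, l)
  "videsarne" → prefix "vi" already present; 7 new (d, e, s, a, r, n, e)
Total nodes = 8 + 6 + 5 + 2 + 5 + 5 + 7 = 38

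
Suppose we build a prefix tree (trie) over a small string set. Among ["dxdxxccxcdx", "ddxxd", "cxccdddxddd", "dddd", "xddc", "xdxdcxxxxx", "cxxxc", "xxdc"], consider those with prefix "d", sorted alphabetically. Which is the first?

Words with prefix "d", in lexicographic order: "dddd", "ddxxd", "dxdxxccxcdx"
Position 1: dddd

dddd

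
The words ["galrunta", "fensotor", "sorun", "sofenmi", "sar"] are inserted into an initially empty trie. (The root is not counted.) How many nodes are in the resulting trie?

28

Trie structure (* marks end of a word):
(root)
├─ f
│  └─ e
│     └─ n
│        └─ s
│           └─ o
│              └─ t
│                 └─ o
│                    └─ r *
├─ g
│  └─ a
│     └─ l
│        └─ r
│           └─ u
│              └─ n
│                 └─ t
│                    └─ a *
└─ s
   ├─ a
   │  └─ r *
   └─ o
      ├─ f
      │  └─ e
      │     └─ n
      │        └─ m
      │           └─ i *
      └─ r
         └─ u
            └─ n *
Counting every labelled node above: 28.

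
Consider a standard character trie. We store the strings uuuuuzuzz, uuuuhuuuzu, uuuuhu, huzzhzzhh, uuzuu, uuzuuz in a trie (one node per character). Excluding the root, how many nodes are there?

28

Count nodes per top-level branch (shared prefixes stored once):
  'h'-branch (huzzhzzhh): 9 nodes
  'u'-branch (uuuuhu, uuuuhuuuzu, uuuuuzuzz, uuzuu, uuzuuz): 19 nodes
Sum: 28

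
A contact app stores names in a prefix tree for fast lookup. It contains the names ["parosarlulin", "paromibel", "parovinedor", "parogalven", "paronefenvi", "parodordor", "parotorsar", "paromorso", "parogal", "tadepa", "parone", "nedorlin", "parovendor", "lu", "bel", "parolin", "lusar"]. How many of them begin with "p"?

12

Filter for entries beginning with "p":
Words under "p": parodordor, parogal, parogalven, parolin, paromibel, paromorso, parone, paronefenvi, parosarlulin, parotorsar, parovendor, parovinedor
Count: 12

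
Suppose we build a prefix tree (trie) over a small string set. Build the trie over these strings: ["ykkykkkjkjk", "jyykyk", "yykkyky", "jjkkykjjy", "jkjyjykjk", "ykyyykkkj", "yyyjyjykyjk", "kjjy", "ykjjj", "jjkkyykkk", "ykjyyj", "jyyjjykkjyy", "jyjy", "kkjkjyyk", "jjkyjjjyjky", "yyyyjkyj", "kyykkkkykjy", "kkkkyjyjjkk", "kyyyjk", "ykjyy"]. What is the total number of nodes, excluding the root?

121

Trace insertions, counting only characters that open a new branch:
  "ykkykkkjkjk" → 11 new (y, k, k, y, k, k, k, j, k, j, k)
  "jyykyk" → 6 new (j, y, y, k, y, k)
  "yykkyky" → prefix "y" already present; 6 new (y, k, k, y, k, y)
  "jjkkykjjy" → prefix "j" already present; 8 new (j, k, k, y, k, j, j, y)
  "jkjyjykjk" → prefix "j" already present; 8 new (k, j, y, j, y, k, j, k)
  "ykyyykkkj" → prefix "yk" already present; 7 new (y, y, y, k, k, k, j)
  "yyyjyjykyjk" → prefix "yy" already present; 9 new (y, j, y, j, y, k, y, j, k)
  "kjjy" → 4 new (k, j, j, y)
  "ykjjj" → prefix "yk" already present; 3 new (j, j, j)
  "jjkkyykkk" → prefix "jjkky" already present; 4 new (y, k, k, k)
  "ykjyyj" → prefix "ykj" already present; 3 new (y, y, j)
  "jyyjjykkjyy" → prefix "jyy" already present; 8 new (j, j, y, k, k, j, y, y)
  "jyjy" → prefix "jy" already present; 2 new (j, y)
  "kkjkjyyk" → prefix "k" already present; 7 new (k, j, k, j, y, y, k)
  "jjkyjjjyjky" → prefix "jjk" already present; 8 new (y, j, j, j, y, j, k, y)
  "yyyyjkyj" → prefix "yyy" already present; 5 new (y, j, k, y, j)
  "kyykkkkykjy" → prefix "k" already present; 10 new (y, y, k, k, k, k, y, k, j, y)
  "kkkkyjyjjkk" → prefix "kk" already present; 9 new (k, k, y, j, y, j, j, k, k)
  "kyyyjk" → prefix "kyy" already present; 3 new (y, j, k)
  "ykjyy" → prefix "ykjyy" already present; 0 new (none)
Total nodes = 11 + 6 + 6 + 8 + 8 + 7 + 9 + 4 + 3 + 4 + 3 + 8 + 2 + 7 + 8 + 5 + 10 + 9 + 3 + 0 = 121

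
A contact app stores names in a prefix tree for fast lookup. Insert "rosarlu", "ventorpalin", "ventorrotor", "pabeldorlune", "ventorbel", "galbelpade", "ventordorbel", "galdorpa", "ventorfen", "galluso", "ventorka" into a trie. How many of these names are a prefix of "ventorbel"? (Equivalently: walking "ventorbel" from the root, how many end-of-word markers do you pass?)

1

Check each prefix of "ventorbel" against the stored set — each match is an end-marker on the path.
Prefixes of the query that are stored words: "ventorbel"
Count: 1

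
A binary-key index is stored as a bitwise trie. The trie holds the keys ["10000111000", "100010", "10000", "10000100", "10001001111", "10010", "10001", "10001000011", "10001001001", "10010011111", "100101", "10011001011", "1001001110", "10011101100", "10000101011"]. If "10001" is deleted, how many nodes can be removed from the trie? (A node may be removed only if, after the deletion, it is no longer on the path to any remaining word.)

0

Walk "10001" from the leaf back toward the root, removing each node that no remaining word uses.
Every node on "10001" is still needed (e.g. by "100010"), so nothing is freed.
Nodes removed: 0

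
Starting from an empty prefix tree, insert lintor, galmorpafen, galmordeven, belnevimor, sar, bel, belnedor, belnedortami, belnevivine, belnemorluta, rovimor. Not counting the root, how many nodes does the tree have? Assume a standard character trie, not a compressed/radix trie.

60

For each word, the new-node count is its length minus the longest prefix already in the trie:
  "lintor" → 6 new (l, i, n, t, o, r)
  "galmorpafen" → 11 new (g, a, l, m, o, r, p, a, f, e, n)
  "galmordeven" → prefix "galmor" already present; 5 new (d, e, v, e, n)
  "belnevimor" → 10 new (b, e, l, n, e, v, i, m, o, r)
  "sar" → 3 new (s, a, r)
  "bel" → prefix "bel" already present; 0 new (none)
  "belnedor" → prefix "belne" already present; 3 new (d, o, r)
  "belnedortami" → prefix "belnedor" already present; 4 new (t, a, m, i)
  "belnevivine" → prefix "belnevi" already present; 4 new (v, i, n, e)
  "belnemorluta" → prefix "belne" already present; 7 new (m, o, r, l, u, t, a)
  "rovimor" → 7 new (r, o, v, i, m, o, r)
Total nodes = 6 + 11 + 5 + 10 + 3 + 0 + 3 + 4 + 4 + 7 + 7 = 60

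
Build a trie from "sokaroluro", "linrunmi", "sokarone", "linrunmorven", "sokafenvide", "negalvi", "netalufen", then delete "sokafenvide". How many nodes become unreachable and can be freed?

A node on "sokafenvide"'s path can go only if nothing else ends at it or branches off below it.
The suffix "fenvide" (7 nodes) is used only by "sokafenvide"; the node for "soka" still has the child "r", so pruning stops there.
Nodes removed: 7

7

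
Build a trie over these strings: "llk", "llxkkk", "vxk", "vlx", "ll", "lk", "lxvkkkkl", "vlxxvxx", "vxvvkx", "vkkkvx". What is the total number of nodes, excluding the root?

33

Count nodes per top-level branch (shared prefixes stored once):
  'l'-branch (lk, ll, llk, llxkkk, lxvkkkkl): 15 nodes
  'v'-branch (vkkkvx, vlx, vlxxvxx, vxk, vxvvkx): 18 nodes
Sum: 33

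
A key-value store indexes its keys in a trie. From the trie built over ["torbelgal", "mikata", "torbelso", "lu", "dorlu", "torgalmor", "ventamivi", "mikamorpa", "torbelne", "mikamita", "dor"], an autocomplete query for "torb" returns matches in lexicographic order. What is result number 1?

torbelgal

DFS of the "torb" subtree visits, in order: "torbelgal", "torbelne", "torbelso"
The 1st is torbelgal.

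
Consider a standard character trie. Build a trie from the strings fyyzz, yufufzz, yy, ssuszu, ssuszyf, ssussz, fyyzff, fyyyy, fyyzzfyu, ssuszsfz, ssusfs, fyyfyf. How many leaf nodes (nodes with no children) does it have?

11

A leaf is a node with no children — equivalently, the end of a word that is not a proper prefix of any other stored word.
Those words: "fyyfyf", "fyyyy", "fyyzff", "fyyzzfyu", "ssusfs", "ssussz", "ssuszsfz", "ssuszu", "ssuszyf", "yufufzz", "yy"
Leaf count: 11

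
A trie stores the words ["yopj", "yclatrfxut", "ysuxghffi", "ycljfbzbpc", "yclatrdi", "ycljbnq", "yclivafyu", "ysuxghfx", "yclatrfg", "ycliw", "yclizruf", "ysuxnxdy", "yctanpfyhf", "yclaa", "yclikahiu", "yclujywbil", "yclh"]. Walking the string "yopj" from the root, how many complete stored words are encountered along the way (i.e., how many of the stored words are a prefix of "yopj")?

1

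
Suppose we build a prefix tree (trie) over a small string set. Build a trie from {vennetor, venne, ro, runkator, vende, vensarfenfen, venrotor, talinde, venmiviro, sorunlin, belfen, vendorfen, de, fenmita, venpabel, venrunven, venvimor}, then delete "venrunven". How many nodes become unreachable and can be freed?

Walk "venrunven" from the leaf back toward the root, removing each node that no remaining word uses.
The suffix "unven" (5 nodes) is used only by "venrunven"; the node for "venr" still has the child "o", so pruning stops there.
Nodes removed: 5

5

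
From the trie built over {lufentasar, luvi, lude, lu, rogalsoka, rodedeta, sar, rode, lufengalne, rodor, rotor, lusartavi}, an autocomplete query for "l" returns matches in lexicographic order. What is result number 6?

Words with prefix "l", in lexicographic order: "lu", "lude", "lufengalne", "lufentasar", "lusartavi", "luvi"
The 6th is luvi.

luvi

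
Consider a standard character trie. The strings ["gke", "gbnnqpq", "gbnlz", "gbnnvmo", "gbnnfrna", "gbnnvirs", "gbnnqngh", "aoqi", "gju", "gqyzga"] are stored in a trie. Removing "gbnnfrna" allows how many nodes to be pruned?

4

Walk "gbnnfrna" from the leaf back toward the root, removing each node that no remaining word uses.
The suffix "frna" (4 nodes) is used only by "gbnnfrna"; the node for "gbnn" still has the child "q", so pruning stops there.
Nodes removed: 4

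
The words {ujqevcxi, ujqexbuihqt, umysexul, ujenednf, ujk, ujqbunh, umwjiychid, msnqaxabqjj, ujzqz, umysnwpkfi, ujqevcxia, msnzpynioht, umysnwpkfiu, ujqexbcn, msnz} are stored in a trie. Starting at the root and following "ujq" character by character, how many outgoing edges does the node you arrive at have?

The children of the "ujq" node are the distinct next characters among strings starting with "ujq".
Characters that immediately follow "ujq" among the stored strings: {b, e}.
That node has 2 child edges.

2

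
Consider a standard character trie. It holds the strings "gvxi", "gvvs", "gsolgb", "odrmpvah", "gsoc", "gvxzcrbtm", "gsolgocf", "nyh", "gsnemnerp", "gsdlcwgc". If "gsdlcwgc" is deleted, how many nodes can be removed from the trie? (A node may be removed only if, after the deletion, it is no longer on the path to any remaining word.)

6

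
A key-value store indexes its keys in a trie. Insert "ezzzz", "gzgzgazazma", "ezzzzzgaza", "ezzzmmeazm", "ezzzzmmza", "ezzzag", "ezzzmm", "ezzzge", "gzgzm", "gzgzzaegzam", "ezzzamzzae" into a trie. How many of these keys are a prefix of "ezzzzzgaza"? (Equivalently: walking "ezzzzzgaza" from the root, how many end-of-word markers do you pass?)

2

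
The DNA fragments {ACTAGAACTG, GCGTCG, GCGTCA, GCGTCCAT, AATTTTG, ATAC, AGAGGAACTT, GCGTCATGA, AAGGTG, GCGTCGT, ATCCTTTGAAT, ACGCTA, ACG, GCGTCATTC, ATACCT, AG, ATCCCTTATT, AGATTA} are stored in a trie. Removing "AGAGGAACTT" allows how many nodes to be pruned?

A node on "AGAGGAACTT"'s path can go only if nothing else ends at it or branches off below it.
The suffix "GGAACTT" (7 nodes) is used only by "AGAGGAACTT"; the node for "AGA" still has the child "T", so pruning stops there.
Nodes removed: 7

7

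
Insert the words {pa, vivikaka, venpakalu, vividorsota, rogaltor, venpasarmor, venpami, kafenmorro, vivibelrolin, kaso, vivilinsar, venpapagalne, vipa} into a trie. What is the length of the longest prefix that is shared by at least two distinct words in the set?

The deepest shared node is where two words last agree before diverging.
e.g. "venpakalu" and "venpami" share the prefix "venpa" of length 5; no pair shares a longer one.
Longest shared-prefix length: 5

5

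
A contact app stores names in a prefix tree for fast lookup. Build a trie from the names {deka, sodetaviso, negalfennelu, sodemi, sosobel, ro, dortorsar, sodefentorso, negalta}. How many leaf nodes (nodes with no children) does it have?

9

A leaf is a node with no children — equivalently, the end of a word that is not a proper prefix of any other stored word.
Those words: "deka", "dortorsar", "negalfennelu", "negalta", "ro", "sodefentorso", "sodemi", "sodetaviso", "sosobel"
Leaf count: 9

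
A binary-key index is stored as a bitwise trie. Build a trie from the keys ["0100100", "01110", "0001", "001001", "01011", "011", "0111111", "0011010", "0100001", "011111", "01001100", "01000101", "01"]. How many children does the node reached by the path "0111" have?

The children of the "0111" node are the distinct next characters among strings starting with "0111".
Characters that immediately follow "0111" among the stored strings: {0, 1}.
That node has 2 child edges.

2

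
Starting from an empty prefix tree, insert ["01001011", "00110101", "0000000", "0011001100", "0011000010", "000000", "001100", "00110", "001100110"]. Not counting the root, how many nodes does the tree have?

29

Trace insertions, counting only characters that open a new branch:
  "01001011" → 8 new (0, 1, 0, 0, 1, 0, 1, 1)
  "00110101" → prefix "0" already present; 7 new (0, 1, 1, 0, 1, 0, 1)
  "0000000" → prefix "00" already present; 5 new (0, 0, 0, 0, 0)
  "0011001100" → prefix "00110" already present; 5 new (0, 1, 1, 0, 0)
  "0011000010" → prefix "001100" already present; 4 new (0, 0, 1, 0)
  "000000" → prefix "000000" already present; 0 new (none)
  "001100" → prefix "001100" already present; 0 new (none)
  "00110" → prefix "00110" already present; 0 new (none)
  "001100110" → prefix "001100110" already present; 0 new (none)
Total nodes = 8 + 7 + 5 + 5 + 4 + 0 + 0 + 0 + 0 = 29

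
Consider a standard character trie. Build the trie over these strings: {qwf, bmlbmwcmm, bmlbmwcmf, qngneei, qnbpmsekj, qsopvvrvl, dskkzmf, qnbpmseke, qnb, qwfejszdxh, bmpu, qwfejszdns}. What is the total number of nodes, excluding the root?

Trace insertions, counting only characters that open a new branch:
  "qwf" → 3 new (q, w, f)
  "bmlbmwcmm" → 9 new (b, m, l, b, m, w, c, m, m)
  "bmlbmwcmf" → prefix "bmlbmwcm" already present; 1 new (f)
  "qngneei" → prefix "q" already present; 6 new (n, g, n, e, e, i)
  "qnbpmsekj" → prefix "qn" already present; 7 new (b, p, m, s, e, k, j)
  "qsopvvrvl" → prefix "q" already present; 8 new (s, o, p, v, v, r, v, l)
  "dskkzmf" → 7 new (d, s, k, k, z, m, f)
  "qnbpmseke" → prefix "qnbpmsek" already present; 1 new (e)
  "qnb" → prefix "qnb" already present; 0 new (none)
  "qwfejszdxh" → prefix "qwf" already present; 7 new (e, j, s, z, d, x, h)
  "bmpu" → prefix "bm" already present; 2 new (p, u)
  "qwfejszdns" → prefix "qwfejszd" already present; 2 new (n, s)
Total nodes = 3 + 9 + 1 + 6 + 7 + 8 + 7 + 1 + 0 + 7 + 2 + 2 = 53

53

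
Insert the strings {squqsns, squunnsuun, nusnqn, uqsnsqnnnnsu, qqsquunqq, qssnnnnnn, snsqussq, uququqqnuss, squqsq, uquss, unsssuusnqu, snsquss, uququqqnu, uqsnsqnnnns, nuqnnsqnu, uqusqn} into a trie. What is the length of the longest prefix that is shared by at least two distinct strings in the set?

11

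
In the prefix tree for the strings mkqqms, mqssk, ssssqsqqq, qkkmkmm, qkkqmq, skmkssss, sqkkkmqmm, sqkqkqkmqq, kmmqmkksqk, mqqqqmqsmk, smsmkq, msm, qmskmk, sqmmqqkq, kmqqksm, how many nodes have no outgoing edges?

15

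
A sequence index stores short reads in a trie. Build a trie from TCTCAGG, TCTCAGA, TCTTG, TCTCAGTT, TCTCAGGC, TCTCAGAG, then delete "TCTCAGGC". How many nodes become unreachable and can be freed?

1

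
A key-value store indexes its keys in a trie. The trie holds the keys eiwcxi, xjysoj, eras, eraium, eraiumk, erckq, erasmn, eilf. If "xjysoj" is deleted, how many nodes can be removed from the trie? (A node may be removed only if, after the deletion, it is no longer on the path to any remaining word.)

After clearing the end-marker at "xjysoj", prune upward until reaching a node still needed by another word.
No other word shares any prefix with "xjysoj", so all 6 of its nodes go.
Nodes removed: 6

6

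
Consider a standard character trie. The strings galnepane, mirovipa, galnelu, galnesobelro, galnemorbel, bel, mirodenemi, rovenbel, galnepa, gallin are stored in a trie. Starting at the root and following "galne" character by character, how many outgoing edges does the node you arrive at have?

Follow the path "galne" to its node, then look at its outgoing edges.
Distinct next characters after "galne": l, m, p, s.
That node has 4 child edges.

4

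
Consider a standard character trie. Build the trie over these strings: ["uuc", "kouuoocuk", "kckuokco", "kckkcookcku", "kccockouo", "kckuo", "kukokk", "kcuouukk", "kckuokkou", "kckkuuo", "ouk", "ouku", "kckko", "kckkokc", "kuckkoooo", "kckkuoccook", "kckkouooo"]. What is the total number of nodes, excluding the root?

75

For each word, the new-node count is its length minus the longest prefix already in the trie:
  "uuc" → 3 new (u, u, c)
  "kouuoocuk" → 9 new (k, o, u, u, o, o, c, u, k)
  "kckuokco" → prefix "k" already present; 7 new (c, k, u, o, k, c, o)
  "kckkcookcku" → prefix "kck" already present; 8 new (k, c, o, o, k, c, k, u)
  "kccockouo" → prefix "kc" already present; 7 new (c, o, c, k, o, u, o)
  "kckuo" → prefix "kckuo" already present; 0 new (none)
  "kukokk" → prefix "k" already present; 5 new (u, k, o, k, k)
  "kcuouukk" → prefix "kc" already present; 6 new (u, o, u, u, k, k)
  "kckuokkou" → prefix "kckuok" already present; 3 new (k, o, u)
  "kckkuuo" → prefix "kckk" already present; 3 new (u, u, o)
  "ouk" → 3 new (o, u, k)
  "ouku" → prefix "ouk" already present; 1 new (u)
  "kckko" → prefix "kckk" already present; 1 new (o)
  "kckkokc" → prefix "kckko" already present; 2 new (k, c)
  "kuckkoooo" → prefix "ku" already present; 7 new (c, k, k, o, o, o, o)
  "kckkuoccook" → prefix "kckku" already present; 6 new (o, c, c, o, o, k)
  "kckkouooo" → prefix "kckko" already present; 4 new (u, o, o, o)
Total nodes = 3 + 9 + 7 + 8 + 7 + 0 + 5 + 6 + 3 + 3 + 3 + 1 + 1 + 2 + 7 + 6 + 4 = 75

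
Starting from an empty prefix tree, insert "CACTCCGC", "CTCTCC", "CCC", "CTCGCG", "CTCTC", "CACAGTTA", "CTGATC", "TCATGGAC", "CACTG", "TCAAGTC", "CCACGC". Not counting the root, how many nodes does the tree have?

For each word, the new-node count is its length minus the longest prefix already in the trie:
  "CACTCCGC" → 8 new (C, A, C, T, C, C, G, C)
  "CTCTCC" → prefix "C" already present; 5 new (T, C, T, C, C)
  "CCC" → prefix "C" already present; 2 new (C, C)
  "CTCGCG" → prefix "CTC" already present; 3 new (G, C, G)
  "CTCTC" → prefix "CTCTC" already present; 0 new (none)
  "CACAGTTA" → prefix "CAC" already present; 5 new (A, G, T, T, A)
  "CTGATC" → prefix "CT" already present; 4 new (G, A, T, C)
  "TCATGGAC" → 8 new (T, C, A, T, G, G, A, C)
  "CACTG" → prefix "CACT" already present; 1 new (G)
  "TCAAGTC" → prefix "TCA" already present; 4 new (A, G, T, C)
  "CCACGC" → prefix "CC" already present; 4 new (A, C, G, C)
Total nodes = 8 + 5 + 2 + 3 + 0 + 5 + 4 + 8 + 1 + 4 + 4 = 44

44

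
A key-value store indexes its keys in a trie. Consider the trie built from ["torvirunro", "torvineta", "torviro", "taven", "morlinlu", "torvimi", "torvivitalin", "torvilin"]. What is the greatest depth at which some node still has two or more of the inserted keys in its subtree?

The deepest shared node is where two words last agree before diverging.
e.g. "torviro" and "torvirunro" share the prefix "torvir" of length 6; no pair shares a longer one.
Longest shared-prefix length: 6

6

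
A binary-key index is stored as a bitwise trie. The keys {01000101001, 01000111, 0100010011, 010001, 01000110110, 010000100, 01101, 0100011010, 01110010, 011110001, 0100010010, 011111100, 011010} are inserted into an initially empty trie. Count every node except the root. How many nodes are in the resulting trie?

44

For each word, the new-node count is its length minus the longest prefix already in the trie:
  "01000101001" → 11 new (0, 1, 0, 0, 0, 1, 0, 1, 0, 0, 1)
  "01000111" → prefix "010001" already present; 2 new (1, 1)
  "0100010011" → prefix "0100010" already present; 3 new (0, 1, 1)
  "010001" → prefix "010001" already present; 0 new (none)
  "01000110110" → prefix "0100011" already present; 4 new (0, 1, 1, 0)
  "010000100" → prefix "01000" already present; 4 new (0, 1, 0, 0)
  "01101" → prefix "01" already present; 3 new (1, 0, 1)
  "0100011010" → prefix "010001101" already present; 1 new (0)
  "01110010" → prefix "011" already present; 5 new (1, 0, 0, 1, 0)
  "011110001" → prefix "0111" already present; 5 new (1, 0, 0, 0, 1)
  "0100010010" → prefix "010001001" already present; 1 new (0)
  "011111100" → prefix "01111" already present; 4 new (1, 1, 0, 0)
  "011010" → prefix "01101" already present; 1 new (0)
Total nodes = 11 + 2 + 3 + 0 + 4 + 4 + 3 + 1 + 5 + 5 + 1 + 4 + 1 = 44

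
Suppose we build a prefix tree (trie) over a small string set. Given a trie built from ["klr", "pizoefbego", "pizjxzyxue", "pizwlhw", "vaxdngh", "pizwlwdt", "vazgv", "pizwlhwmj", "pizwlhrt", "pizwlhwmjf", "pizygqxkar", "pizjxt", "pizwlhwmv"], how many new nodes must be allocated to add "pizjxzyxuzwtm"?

Walking "pizjxzyxuzwtm" from the root, the first 9 characters ("pizjxzyxu") follow existing edges; "z" is the first miss.
New nodes needed: |"pizjxzyxuzwtm"| − 9 = 13 − 9 = 4.

4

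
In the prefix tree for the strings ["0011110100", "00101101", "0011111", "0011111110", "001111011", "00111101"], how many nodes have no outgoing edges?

4

Leaves are exactly the stored words that no other stored word extends.
Those words: "00101101", "0011110100", "001111011", "0011111110"
Leaf count: 4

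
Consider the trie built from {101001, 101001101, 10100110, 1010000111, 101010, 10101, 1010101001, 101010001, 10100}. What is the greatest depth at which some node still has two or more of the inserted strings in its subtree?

The deepest shared node is where two words last agree before diverging.
"10100110" and "101001101" agree on "10100110" (8 characters) before diverging; nothing deeper is shared.
Longest shared-prefix length: 8

8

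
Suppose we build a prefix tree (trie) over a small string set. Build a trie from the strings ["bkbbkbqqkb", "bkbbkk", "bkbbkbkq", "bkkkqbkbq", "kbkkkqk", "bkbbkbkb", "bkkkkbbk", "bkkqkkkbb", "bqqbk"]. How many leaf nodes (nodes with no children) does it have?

Leaves are exactly the stored words that no other stored word extends.
Those words: "bkbbkbkb", "bkbbkbkq", "bkbbkbqqkb", "bkbbkk", "bkkkkbbk", "bkkkqbkbq", "bkkqkkkbb", "bqqbk", "kbkkkqk"
Leaf count: 9

9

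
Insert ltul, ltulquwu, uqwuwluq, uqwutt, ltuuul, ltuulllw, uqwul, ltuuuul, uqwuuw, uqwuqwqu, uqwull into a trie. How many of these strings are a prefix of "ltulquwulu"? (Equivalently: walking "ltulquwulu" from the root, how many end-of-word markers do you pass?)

Check each prefix of "ltulquwulu" against the stored set — each match is an end-marker on the path.
Prefixes of the query that are stored words: "ltul", "ltulquwu"
Count: 2

2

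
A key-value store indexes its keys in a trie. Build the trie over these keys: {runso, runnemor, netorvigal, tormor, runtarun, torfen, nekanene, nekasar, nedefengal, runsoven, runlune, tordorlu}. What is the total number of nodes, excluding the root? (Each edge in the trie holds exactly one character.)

Insert word by word; a character creates a node only if that edge doesn't already exist:
  "runso" → 5 new (r, u, n, s, o)
  "runnemor" → prefix "run" already present; 5 new (n, e, m, o, r)
  "netorvigal" → 10 new (n, e, t, o, r, v, i, g, a, l)
  "tormor" → 6 new (t, o, r, m, o, r)
  "runtarun" → prefix "run" already present; 5 new (t, a, r, u, n)
  "torfen" → prefix "tor" already present; 3 new (f, e, n)
  "nekanene" → prefix "ne" already present; 6 new (k, a, n, e, n, e)
  "nekasar" → prefix "neka" already present; 3 new (s, a, r)
  "nedefengal" → prefix "ne" already present; 8 new (d, e, f, e, n, g, a, l)
  "runsoven" → prefix "runso" already present; 3 new (v, e, n)
  "runlune" → prefix "run" already present; 4 new (l, u, n, e)
  "tordorlu" → prefix "tor" already present; 5 new (d, o, r, l, u)
Total nodes = 5 + 5 + 10 + 6 + 5 + 3 + 6 + 3 + 8 + 3 + 4 + 5 = 63

63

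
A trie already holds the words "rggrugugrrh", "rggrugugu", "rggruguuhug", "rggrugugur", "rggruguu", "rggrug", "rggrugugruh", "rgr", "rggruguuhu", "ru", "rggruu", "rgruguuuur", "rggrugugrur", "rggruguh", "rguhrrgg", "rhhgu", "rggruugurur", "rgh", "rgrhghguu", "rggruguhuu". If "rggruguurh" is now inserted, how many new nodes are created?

2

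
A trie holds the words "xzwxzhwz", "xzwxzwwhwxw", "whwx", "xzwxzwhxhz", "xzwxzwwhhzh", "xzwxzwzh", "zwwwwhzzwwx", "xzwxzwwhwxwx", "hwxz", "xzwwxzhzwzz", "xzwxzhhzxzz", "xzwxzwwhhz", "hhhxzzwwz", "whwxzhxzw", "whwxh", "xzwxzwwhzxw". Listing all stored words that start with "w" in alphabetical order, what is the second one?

DFS of the "w" subtree visits, in order: "whwx", "whwxh", "whwxzhxzw"
The 2nd is whwxh.

whwxh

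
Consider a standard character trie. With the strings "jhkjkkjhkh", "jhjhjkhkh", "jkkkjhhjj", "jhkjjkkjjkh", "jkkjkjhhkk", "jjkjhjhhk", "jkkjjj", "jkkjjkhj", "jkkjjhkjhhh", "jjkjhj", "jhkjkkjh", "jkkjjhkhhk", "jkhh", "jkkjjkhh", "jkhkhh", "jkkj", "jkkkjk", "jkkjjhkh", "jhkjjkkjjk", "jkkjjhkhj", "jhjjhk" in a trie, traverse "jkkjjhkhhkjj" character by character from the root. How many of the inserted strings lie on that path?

3

Traverse "jkkjjhkhhkjj" character by character; count nodes along the way that are marked as word ends.
Prefixes of the query that are stored words: "jkkj", "jkkjjhkh", "jkkjjhkhhk"
Count: 3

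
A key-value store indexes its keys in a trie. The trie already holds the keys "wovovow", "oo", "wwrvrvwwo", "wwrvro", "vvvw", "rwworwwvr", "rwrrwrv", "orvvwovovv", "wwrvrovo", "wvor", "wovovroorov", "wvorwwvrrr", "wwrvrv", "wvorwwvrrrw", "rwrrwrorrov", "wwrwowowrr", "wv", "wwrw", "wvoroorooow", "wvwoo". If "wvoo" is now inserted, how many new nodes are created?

1

"wvo" is already a path in the trie; the remaining "o" must be added.
So 4 − 3 = 1 new nodes.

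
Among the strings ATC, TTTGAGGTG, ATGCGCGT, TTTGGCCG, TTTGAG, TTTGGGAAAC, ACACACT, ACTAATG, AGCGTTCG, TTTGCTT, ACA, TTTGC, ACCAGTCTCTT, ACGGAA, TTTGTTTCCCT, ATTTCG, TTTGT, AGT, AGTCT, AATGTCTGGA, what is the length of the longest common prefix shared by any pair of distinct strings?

6

Look for the deepest trie node that still has at least two words in its subtree.
"TTTGAG" and "TTTGAGGTG" agree on "TTTGAG" (6 characters) before diverging; nothing deeper is shared.
Longest shared-prefix length: 6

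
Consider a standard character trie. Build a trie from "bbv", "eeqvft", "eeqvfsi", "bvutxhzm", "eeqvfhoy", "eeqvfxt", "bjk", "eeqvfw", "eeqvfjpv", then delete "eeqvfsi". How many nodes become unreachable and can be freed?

2

After clearing the end-marker at "eeqvfsi", prune upward until reaching a node still needed by another word.
The suffix "si" (2 nodes) is used only by "eeqvfsi"; the node for "eeqvf" still has the child "t", so pruning stops there.
Nodes removed: 2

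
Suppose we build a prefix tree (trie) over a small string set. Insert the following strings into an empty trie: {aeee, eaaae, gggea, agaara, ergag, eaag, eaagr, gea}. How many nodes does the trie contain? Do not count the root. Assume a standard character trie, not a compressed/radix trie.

Insert word by word; a character creates a node only if that edge doesn't already exist:
  "aeee" → 4 new (a, e, e, e)
  "eaaae" → 5 new (e, a, a, a, e)
  "gggea" → 5 new (g, g, g, e, a)
  "agaara" → prefix "a" already present; 5 new (g, a, a, r, a)
  "ergag" → prefix "e" already present; 4 new (r, g, a, g)
  "eaag" → prefix "eaa" already present; 1 new (g)
  "eaagr" → prefix "eaag" already present; 1 new (r)
  "gea" → prefix "g" already present; 2 new (e, a)
Total nodes = 4 + 5 + 5 + 5 + 4 + 1 + 1 + 2 = 27

27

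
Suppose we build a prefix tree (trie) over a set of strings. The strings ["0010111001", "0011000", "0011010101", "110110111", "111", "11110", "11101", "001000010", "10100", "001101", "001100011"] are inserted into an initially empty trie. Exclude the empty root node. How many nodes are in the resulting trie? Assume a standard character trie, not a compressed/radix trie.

44

Insert word by word; a character creates a node only if that edge doesn't already exist:
  "0010111001" → 10 new (0, 0, 1, 0, 1, 1, 1, 0, 0, 1)
  "0011000" → prefix "001" already present; 4 new (1, 0, 0, 0)
  "0011010101" → prefix "00110" already present; 5 new (1, 0, 1, 0, 1)
  "110110111" → 9 new (1, 1, 0, 1, 1, 0, 1, 1, 1)
  "111" → prefix "11" already present; 1 new (1)
  "11110" → prefix "111" already present; 2 new (1, 0)
  "11101" → prefix "111" already present; 2 new (0, 1)
  "001000010" → prefix "0010" already present; 5 new (0, 0, 0, 1, 0)
  "10100" → prefix "1" already present; 4 new (0, 1, 0, 0)
  "001101" → prefix "001101" already present; 0 new (none)
  "001100011" → prefix "0011000" already present; 2 new (1, 1)
Total nodes = 10 + 4 + 5 + 9 + 1 + 2 + 2 + 5 + 4 + 0 + 2 = 44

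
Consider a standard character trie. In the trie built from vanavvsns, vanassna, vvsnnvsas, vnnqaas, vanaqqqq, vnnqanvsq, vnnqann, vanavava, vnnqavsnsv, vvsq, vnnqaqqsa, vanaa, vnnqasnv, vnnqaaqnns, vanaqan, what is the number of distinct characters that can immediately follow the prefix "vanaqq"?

1

The children of the "vanaqq" node are the distinct next characters among strings starting with "vanaqq".
Distinct next characters after "vanaqq": q.
That node has 1 child edge.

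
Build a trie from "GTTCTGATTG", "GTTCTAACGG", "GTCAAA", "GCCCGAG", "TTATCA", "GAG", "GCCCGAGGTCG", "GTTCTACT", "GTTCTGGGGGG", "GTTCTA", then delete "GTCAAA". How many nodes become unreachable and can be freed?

A node on "GTCAAA"'s path can go only if nothing else ends at it or branches off below it.
The suffix "CAAA" (4 nodes) is used only by "GTCAAA"; the node for "GT" still has the child "T", so pruning stops there.
Nodes removed: 4

4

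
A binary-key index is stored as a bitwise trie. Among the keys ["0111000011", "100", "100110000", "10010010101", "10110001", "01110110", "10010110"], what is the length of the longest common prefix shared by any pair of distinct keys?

5

The deepest shared node is where two words last agree before diverging.
"0111000011" and "01110110" agree on "01110" (5 characters) before diverging; nothing deeper is shared.
Longest shared-prefix length: 5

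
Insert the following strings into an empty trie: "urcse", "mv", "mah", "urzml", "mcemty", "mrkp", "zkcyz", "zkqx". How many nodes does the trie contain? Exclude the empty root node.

For each word, the new-node count is its length minus the longest prefix already in the trie:
  "urcse" → 5 new (u, r, c, s, e)
  "mv" → 2 new (m, v)
  "mah" → prefix "m" already present; 2 new (a, h)
  "urzml" → prefix "ur" already present; 3 new (z, m, l)
  "mcemty" → prefix "m" already present; 5 new (c, e, m, t, y)
  "mrkp" → prefix "m" already present; 3 new (r, k, p)
  "zkcyz" → 5 new (z, k, c, y, z)
  "zkqx" → prefix "zk" already present; 2 new (q, x)
Total nodes = 5 + 2 + 2 + 3 + 5 + 3 + 5 + 2 = 27

27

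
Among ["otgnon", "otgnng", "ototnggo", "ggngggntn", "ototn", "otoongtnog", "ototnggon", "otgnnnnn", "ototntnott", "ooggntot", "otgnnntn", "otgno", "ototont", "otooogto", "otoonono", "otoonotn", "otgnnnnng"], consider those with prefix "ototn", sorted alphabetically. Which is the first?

DFS of the "ototn" subtree visits, in order: "ototn", "ototnggo", "ototnggon", "ototntnott"
Position 1: ototn

ototn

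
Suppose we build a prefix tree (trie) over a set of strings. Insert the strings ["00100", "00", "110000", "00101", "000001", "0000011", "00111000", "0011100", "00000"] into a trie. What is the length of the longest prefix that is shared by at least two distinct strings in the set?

The deepest shared node is where two words last agree before diverging.
e.g. "0011100" and "00111000" share the prefix "0011100" of length 7; no pair shares a longer one.
Longest shared-prefix length: 7

7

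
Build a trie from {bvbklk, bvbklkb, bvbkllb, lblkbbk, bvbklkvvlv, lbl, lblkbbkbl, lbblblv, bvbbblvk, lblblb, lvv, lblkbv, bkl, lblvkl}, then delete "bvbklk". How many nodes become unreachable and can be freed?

0

After clearing the end-marker at "bvbklk", prune upward until reaching a node still needed by another word.
Every node on "bvbklk" is still needed (e.g. by "bvbklkb"), so nothing is freed.
Nodes removed: 0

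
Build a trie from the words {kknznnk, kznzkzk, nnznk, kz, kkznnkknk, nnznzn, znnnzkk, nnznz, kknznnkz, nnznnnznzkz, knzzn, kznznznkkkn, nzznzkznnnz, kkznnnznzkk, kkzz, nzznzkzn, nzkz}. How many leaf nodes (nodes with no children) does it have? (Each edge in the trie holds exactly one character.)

Leaves are exactly the stored words that no other stored word extends.
Those words: "kknznnkz", "kkznnkknk", "kkznnnznzkk", "kkzz", "knzzn", "kznzkzk", "kznznznkkkn", "nnznk", "nnznnnznzkz", "nnznzn", "nzkz", "nzznzkznnnz", "znnnzkk"
Leaf count: 13

13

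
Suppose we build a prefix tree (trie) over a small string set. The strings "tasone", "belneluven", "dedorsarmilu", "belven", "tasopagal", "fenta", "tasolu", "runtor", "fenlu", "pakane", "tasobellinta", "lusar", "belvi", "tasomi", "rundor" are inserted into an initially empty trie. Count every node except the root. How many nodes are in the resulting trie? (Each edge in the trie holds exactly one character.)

76

Trace insertions, counting only characters that open a new branch:
  "tasone" → 6 new (t, a, s, o, n, e)
  "belneluven" → 10 new (b, e, l, n, e, l, u, v, e, n)
  "dedorsarmilu" → 12 new (d, e, d, o, r, s, a, r, m, i, l, u)
  "belven" → prefix "bel" already present; 3 new (v, e, n)
  "tasopagal" → prefix "taso" already present; 5 new (p, a, g, a, l)
  "fenta" → 5 new (f, e, n, t, a)
  "tasolu" → prefix "taso" already present; 2 new (l, u)
  "runtor" → 6 new (r, u, n, t, o, r)
  "fenlu" → prefix "fen" already present; 2 new (l, u)
  "pakane" → 6 new (p, a, k, a, n, e)
  "tasobellinta" → prefix "taso" already present; 8 new (b, e, l, l, i, n, t, a)
  "lusar" → 5 new (l, u, s, a, r)
  "belvi" → prefix "belv" already present; 1 new (i)
  "tasomi" → prefix "taso" already present; 2 new (m, i)
  "rundor" → prefix "run" already present; 3 new (d, o, r)
Total nodes = 6 + 10 + 12 + 3 + 5 + 5 + 2 + 6 + 2 + 6 + 8 + 5 + 1 + 2 + 3 = 76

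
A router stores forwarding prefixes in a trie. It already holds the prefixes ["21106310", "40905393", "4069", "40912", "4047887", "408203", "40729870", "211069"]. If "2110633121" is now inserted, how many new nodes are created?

The longest prefix of "2110633121" already in the trie is "211063" (length 6).
New nodes needed: |"2110633121"| − 6 = 10 − 6 = 4.

4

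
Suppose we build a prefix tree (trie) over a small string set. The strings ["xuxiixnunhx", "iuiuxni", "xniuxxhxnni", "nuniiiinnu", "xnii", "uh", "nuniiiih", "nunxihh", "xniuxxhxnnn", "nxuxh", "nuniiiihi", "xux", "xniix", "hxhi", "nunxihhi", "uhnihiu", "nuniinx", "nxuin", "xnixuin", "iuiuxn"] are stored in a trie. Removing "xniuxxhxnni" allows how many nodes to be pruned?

After clearing the end-marker at "xniuxxhxnni", prune upward until reaching a node still needed by another word.
The suffix "i" (1 node) is used only by "xniuxxhxnni"; the node for "xniuxxhxnn" still has the child "n", so pruning stops there.
Nodes removed: 1

1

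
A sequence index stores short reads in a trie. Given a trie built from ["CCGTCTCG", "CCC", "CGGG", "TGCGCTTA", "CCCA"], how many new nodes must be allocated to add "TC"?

1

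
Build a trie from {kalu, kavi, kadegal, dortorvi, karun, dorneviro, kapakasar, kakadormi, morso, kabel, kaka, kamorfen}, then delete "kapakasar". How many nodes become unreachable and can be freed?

7

A node on "kapakasar"'s path can go only if nothing else ends at it or branches off below it.
The suffix "pakasar" (7 nodes) is used only by "kapakasar"; the node for "ka" still has the child "l", so pruning stops there.
Nodes removed: 7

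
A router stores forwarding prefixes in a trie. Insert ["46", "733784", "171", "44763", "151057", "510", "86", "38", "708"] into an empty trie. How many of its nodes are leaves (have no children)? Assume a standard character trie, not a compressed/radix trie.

9

A leaf is a node with no children — equivalently, the end of a word that is not a proper prefix of any other stored word.
Those words: "151057", "171", "38", "44763", "46", "510", "708", "733784", "86"
Leaf count: 9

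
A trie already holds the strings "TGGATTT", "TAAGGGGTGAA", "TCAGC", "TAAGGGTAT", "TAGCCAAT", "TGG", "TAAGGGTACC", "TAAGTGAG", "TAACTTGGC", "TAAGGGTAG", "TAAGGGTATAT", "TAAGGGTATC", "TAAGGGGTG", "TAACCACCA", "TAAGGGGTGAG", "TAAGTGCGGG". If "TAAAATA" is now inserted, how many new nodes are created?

The longest prefix of "TAAAATA" already in the trie is "TAA" (length 3).
New nodes needed: |"TAAAATA"| − 3 = 7 − 3 = 4.

4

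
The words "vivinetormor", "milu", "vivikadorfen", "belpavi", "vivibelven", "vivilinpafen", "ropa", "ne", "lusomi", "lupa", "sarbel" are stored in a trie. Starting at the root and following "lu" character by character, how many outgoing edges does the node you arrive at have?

2

Walk "lu" from the root, arriving at one node.
Characters that immediately follow "lu" among the stored strings: {p, s}.
That node has 2 child edges.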